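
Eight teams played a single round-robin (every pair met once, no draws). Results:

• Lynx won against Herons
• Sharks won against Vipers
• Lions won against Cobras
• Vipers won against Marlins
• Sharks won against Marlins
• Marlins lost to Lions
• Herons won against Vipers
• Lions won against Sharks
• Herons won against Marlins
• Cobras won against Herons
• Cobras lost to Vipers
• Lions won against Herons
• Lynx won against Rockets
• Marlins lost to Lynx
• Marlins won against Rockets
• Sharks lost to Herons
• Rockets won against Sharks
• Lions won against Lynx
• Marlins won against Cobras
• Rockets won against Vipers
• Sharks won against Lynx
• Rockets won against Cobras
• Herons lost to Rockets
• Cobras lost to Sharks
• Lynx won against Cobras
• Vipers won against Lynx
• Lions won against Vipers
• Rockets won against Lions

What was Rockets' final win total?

Rockets' results: beat Sharks, Lions, Herons, Cobras, Vipers; lost to Marlins, Lynx.
That is 5 wins.

5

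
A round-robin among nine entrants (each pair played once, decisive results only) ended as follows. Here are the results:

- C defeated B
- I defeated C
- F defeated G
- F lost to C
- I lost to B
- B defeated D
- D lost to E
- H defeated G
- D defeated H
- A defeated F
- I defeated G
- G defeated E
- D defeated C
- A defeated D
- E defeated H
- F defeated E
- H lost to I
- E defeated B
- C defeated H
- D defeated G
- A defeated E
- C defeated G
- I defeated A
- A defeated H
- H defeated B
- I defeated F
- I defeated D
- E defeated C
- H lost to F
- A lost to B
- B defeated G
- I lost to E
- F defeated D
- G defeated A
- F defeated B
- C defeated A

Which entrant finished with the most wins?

I

Win totals: A 4, B 4, C 5, D 3, E 5, F 5, G 2, H 2, I 6.
I leads with 6 wins (next highest: 5).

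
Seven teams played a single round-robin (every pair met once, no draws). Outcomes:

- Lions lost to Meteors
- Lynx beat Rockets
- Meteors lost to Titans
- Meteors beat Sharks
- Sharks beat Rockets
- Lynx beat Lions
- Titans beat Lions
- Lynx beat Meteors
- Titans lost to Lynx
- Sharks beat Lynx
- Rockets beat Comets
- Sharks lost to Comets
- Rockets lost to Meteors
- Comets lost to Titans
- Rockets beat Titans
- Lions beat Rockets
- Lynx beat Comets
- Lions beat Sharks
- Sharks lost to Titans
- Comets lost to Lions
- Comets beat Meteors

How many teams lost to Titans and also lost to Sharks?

Titans beat: Sharks, Comets, Lions, Meteors.
Sharks beat: Lynx, Rockets.
No one was beaten by both.

0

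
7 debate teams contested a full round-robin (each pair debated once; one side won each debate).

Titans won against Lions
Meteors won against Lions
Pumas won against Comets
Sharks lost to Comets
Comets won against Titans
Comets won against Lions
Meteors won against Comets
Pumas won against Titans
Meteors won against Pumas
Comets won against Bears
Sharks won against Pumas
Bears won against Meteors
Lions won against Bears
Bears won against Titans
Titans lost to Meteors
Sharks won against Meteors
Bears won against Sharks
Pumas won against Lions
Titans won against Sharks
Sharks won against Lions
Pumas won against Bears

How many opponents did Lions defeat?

1

Lions' results: beat Bears; lost to Sharks, Titans, Comets, Pumas, Meteors.
That is 1 win.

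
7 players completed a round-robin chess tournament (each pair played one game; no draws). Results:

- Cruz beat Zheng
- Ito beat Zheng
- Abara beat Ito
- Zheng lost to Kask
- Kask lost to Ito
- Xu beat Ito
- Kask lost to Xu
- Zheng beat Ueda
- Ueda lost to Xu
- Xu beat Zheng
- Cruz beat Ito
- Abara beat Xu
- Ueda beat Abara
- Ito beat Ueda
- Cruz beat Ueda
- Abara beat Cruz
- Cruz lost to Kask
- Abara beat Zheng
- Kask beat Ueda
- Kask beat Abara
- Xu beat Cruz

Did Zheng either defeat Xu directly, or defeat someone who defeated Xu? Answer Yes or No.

Zheng did not beat Xu directly.
Zheng beat Ueda, but each of them lost to Xu. No two-step path.

No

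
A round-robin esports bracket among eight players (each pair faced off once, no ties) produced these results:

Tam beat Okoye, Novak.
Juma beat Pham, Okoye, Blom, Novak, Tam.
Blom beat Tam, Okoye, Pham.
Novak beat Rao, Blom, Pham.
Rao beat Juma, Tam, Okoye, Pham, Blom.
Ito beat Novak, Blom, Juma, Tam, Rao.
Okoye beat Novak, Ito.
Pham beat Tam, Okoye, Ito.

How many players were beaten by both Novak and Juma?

2

Novak beat: Pham, Blom, Rao.
Juma beat: Novak, Okoye, Pham, Tam, Blom.
Both beat: Pham, Blom — 2.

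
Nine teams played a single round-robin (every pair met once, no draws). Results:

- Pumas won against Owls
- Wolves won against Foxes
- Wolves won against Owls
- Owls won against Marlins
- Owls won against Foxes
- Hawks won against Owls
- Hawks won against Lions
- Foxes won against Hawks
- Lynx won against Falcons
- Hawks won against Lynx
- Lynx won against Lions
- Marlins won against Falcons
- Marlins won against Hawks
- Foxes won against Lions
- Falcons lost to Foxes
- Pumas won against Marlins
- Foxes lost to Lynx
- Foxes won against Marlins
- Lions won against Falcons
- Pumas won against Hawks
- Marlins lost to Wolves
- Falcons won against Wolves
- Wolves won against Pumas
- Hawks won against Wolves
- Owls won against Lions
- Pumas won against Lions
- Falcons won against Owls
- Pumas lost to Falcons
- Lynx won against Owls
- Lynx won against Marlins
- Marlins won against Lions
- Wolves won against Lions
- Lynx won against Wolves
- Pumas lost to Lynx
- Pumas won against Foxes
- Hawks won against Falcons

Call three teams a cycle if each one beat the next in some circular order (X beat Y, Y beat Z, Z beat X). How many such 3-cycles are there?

Win totals: Lions 1, Hawks 5, Pumas 5, Foxes 4, Marlins 3, Owls 3, Lynx 7, Wolves 5, Falcons 3.
A team with w wins dominates both others in C(w,2) triples; summing gives 0 + 10 + 10 + 6 + 3 + 3 + 21 + 10 + 3 = 66 transitive triples.
Total triples C(9,3) = 84, so cyclic triples = 84 − 66 = 18.

18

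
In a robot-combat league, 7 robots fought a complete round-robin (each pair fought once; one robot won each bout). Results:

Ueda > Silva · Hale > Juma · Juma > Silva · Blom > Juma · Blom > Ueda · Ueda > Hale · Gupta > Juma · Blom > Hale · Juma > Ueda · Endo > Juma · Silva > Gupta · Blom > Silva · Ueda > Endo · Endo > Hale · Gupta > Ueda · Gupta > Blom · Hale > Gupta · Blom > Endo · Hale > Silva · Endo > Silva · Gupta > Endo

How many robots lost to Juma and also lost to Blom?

Juma beat: Silva, Ueda.
Blom beat: Hale, Silva, Endo, Juma, Ueda.
Both beat: Silva, Ueda — 2.

2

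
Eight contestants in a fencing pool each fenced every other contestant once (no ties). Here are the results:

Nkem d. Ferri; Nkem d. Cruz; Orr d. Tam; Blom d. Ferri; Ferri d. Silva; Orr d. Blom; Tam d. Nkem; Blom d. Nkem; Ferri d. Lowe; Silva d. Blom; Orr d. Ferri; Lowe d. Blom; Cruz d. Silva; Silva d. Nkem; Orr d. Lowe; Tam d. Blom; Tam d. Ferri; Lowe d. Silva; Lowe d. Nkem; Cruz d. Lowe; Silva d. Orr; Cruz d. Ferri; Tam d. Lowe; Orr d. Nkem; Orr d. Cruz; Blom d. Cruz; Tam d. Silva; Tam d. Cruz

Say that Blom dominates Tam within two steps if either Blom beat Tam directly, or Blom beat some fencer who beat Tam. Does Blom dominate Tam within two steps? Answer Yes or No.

Blom did not beat Tam directly.
Blom beat Ferri, Cruz, Nkem, but each of them lost to Tam. No two-step path.

No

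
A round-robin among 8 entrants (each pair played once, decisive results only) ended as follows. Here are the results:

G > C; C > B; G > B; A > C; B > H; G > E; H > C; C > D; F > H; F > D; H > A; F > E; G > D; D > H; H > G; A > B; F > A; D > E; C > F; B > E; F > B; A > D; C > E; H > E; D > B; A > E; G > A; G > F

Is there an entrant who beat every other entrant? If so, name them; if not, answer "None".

None

Highest win total is G with 6 (out of 7 possible).
G lost to H, so no entrant went undefeated.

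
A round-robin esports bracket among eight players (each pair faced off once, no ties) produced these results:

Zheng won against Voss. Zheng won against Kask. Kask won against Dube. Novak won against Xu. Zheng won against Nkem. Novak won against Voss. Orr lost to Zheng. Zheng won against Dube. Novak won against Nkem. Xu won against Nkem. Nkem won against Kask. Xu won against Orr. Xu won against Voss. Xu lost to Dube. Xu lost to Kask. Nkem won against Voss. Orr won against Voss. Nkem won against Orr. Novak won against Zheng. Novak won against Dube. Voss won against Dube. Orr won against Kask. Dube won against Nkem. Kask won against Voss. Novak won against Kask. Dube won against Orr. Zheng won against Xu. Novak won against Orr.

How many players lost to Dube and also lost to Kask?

Dube beat: Nkem, Orr, Xu.
Kask beat: Voss, Dube, Xu.
Both beat: Xu — 1.

1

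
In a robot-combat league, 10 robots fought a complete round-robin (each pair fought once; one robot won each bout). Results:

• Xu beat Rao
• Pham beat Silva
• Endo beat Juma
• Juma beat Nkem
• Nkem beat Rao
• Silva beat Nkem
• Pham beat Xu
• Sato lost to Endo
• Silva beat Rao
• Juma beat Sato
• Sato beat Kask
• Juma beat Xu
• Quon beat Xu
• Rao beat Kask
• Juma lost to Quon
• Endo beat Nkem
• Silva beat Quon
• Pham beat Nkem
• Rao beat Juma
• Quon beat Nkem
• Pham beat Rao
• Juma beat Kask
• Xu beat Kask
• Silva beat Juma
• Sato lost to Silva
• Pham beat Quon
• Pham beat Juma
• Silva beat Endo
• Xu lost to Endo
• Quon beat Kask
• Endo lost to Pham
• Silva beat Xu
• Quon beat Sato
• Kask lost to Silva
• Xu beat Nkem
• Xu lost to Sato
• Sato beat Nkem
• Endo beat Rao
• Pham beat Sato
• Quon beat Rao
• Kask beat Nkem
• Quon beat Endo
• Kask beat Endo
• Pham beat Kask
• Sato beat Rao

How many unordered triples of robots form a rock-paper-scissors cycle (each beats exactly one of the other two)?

8

Win totals: Kask 2, Silva 8, Endo 5, Juma 4, Pham 9, Xu 3, Sato 4, Rao 2, Nkem 1, Quon 7.
A robot with w wins dominates both others in C(w,2) triples; summing gives 1 + 28 + 10 + 6 + 36 + 3 + 6 + 1 + 0 + 21 = 112 transitive triples.
Total triples C(10,3) = 120, so cyclic triples = 120 − 112 = 8.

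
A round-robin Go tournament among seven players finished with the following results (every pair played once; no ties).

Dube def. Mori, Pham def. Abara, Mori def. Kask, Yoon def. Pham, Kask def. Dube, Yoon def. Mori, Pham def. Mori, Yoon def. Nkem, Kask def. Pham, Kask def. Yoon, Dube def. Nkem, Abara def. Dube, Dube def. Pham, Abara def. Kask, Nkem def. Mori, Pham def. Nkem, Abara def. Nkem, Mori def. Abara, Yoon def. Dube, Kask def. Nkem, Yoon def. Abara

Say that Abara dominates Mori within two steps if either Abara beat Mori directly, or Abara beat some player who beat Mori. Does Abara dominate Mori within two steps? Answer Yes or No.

Yes

Abara did not beat Mori directly.
Abara beat Nkem, Kask, Dube. Of those, Nkem beat Mori.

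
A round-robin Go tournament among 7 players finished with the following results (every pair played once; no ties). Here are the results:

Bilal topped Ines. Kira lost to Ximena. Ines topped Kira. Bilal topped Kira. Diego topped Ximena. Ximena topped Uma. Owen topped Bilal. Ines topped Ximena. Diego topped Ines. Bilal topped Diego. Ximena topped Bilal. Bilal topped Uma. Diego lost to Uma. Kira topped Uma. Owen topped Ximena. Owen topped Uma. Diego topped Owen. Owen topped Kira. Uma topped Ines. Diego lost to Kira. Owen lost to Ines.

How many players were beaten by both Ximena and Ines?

1

Ximena beat: Kira, Bilal, Uma.
Ines beat: Kira, Owen, Ximena.
Both beat: Kira — 1.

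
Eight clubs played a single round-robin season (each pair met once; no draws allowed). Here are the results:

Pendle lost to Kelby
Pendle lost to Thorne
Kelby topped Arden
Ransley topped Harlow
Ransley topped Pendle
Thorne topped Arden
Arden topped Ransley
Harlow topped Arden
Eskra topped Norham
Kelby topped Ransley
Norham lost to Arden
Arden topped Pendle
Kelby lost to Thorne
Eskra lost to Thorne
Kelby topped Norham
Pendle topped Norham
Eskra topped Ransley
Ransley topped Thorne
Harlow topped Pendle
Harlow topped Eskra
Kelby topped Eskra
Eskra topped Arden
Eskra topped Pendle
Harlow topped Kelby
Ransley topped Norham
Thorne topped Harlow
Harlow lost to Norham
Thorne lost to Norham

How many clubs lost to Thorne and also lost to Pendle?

Thorne beat: Arden, Kelby, Eskra, Harlow, Pendle.
Pendle beat: Norham.
No one was beaten by both.

0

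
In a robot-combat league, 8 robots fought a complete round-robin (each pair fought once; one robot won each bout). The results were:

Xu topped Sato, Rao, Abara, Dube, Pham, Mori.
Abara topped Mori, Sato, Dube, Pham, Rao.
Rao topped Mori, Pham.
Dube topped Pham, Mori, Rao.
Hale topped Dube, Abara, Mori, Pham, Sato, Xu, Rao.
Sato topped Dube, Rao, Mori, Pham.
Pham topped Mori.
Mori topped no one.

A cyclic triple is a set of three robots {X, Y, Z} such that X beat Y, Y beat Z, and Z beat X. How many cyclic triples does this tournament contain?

0

Win totals: Pham 1, Rao 2, Xu 6, Sato 4, Dube 3, Abara 5, Hale 7, Mori 0.
A robot with w wins dominates both others in C(w,2) triples; summing gives 0 + 1 + 15 + 6 + 3 + 10 + 21 + 0 = 56 transitive triples.
Total triples C(8,3) = 56, so cyclic triples = 56 − 56 = 0.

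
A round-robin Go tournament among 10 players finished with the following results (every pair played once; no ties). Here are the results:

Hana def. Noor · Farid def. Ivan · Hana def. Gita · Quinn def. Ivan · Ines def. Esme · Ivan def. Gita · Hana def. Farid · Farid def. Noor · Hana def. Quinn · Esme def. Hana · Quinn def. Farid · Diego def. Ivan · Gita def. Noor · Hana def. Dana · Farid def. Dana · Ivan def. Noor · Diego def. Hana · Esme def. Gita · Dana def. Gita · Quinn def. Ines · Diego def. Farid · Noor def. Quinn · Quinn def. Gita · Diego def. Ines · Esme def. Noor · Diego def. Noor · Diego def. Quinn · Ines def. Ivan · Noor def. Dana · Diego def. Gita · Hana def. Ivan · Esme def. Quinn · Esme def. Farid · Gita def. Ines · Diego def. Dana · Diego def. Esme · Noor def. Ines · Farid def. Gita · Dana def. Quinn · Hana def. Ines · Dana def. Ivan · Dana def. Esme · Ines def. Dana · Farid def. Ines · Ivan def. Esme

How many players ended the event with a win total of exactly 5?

Win totals: Diego 9, Gita 2, Farid 5, Dana 4, Hana 7, Ines 3, Noor 3, Esme 5, Ivan 3, Quinn 4.
Exactly 5: Farid, Esme — 2 players.

2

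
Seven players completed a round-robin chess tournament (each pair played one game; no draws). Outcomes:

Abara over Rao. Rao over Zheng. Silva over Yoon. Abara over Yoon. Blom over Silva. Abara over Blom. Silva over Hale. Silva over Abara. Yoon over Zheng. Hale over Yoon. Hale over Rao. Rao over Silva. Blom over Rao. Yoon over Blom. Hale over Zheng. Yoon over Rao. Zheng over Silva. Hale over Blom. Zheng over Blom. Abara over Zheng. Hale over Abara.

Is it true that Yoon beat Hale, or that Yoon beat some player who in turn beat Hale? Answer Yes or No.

Yoon did not beat Hale directly.
Yoon beat Zheng, Rao, Blom, but each of them lost to Hale. No two-step path.

No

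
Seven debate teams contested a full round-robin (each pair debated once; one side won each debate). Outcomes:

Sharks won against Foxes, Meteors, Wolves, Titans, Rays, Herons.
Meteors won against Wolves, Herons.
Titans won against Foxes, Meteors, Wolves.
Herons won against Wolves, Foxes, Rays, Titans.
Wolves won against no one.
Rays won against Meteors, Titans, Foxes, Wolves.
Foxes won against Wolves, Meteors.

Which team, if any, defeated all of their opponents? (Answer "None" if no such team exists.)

Sharks has 6 wins out of 6 opponents — a perfect record.

Sharks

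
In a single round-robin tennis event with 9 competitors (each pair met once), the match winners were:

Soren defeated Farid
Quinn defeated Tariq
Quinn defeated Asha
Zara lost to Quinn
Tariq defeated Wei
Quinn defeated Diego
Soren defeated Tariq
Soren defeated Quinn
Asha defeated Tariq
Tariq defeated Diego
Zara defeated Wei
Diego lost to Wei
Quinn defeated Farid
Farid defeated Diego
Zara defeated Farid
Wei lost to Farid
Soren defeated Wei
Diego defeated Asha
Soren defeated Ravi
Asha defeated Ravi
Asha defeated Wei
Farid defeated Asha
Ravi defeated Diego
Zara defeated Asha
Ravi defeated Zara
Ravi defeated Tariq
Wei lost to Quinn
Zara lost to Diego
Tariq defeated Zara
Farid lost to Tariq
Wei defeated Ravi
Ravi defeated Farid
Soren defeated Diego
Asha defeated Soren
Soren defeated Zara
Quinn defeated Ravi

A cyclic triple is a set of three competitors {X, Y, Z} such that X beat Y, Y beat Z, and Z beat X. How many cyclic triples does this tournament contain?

Win totals: Farid 3, Soren 7, Zara 3, Asha 4, Tariq 4, Quinn 7, Diego 2, Ravi 4, Wei 2.
A competitor with w wins dominates both others in C(w,2) triples; summing gives 3 + 21 + 3 + 6 + 6 + 21 + 1 + 6 + 1 = 68 transitive triples.
Total triples C(9,3) = 84, so cyclic triples = 84 − 68 = 16.

16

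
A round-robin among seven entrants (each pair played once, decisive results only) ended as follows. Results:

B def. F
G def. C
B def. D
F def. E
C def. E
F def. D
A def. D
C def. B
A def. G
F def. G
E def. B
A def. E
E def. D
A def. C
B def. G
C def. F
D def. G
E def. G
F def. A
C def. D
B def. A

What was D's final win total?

D's results: beat G; lost to A, B, C, E, F.
That is 1 win.

1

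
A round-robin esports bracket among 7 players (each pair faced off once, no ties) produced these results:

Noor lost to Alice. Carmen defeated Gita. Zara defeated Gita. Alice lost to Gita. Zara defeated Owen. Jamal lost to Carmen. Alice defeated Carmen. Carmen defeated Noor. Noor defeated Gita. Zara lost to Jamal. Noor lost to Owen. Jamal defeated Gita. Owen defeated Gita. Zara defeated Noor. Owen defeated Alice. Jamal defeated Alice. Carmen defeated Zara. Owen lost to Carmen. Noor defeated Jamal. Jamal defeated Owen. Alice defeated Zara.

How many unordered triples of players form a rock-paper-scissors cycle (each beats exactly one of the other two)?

Win totals: Owen 3, Noor 2, Alice 3, Carmen 5, Gita 1, Zara 3, Jamal 4.
A player with w wins dominates both others in C(w,2) triples; summing gives 3 + 1 + 3 + 10 + 0 + 3 + 6 = 26 transitive triples.
Total triples C(7,3) = 35, so cyclic triples = 35 − 26 = 9.

9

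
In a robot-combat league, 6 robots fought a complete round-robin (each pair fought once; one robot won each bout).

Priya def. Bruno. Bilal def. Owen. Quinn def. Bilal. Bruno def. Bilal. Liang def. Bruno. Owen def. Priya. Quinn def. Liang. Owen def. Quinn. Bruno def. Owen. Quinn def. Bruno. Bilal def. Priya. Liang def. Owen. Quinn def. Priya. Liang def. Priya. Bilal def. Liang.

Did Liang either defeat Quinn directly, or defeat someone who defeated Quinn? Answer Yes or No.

Liang did not beat Quinn directly.
Liang beat Owen, Bruno, Priya. Of those, Owen beat Quinn.

Yes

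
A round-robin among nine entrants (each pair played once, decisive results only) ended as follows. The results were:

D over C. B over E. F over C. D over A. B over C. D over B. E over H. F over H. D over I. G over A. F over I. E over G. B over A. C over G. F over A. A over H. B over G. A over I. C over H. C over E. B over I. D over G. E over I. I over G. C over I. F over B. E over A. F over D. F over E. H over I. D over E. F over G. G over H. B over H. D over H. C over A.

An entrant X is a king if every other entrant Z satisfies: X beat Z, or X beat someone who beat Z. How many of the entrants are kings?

1

A cannot reach B, C, D, E, F in two steps.
B cannot reach D, F in two steps.
C cannot reach B, D, F in two steps.
D cannot reach F in two steps.
E cannot reach B, C, D, F in two steps.
F reaches everyone (king).
G cannot reach B, C, D, E, F in two steps.
H cannot reach A, B, C, D, E, F in two steps.
I cannot reach B, C, D, E, F in two steps.
Kings: F — 1.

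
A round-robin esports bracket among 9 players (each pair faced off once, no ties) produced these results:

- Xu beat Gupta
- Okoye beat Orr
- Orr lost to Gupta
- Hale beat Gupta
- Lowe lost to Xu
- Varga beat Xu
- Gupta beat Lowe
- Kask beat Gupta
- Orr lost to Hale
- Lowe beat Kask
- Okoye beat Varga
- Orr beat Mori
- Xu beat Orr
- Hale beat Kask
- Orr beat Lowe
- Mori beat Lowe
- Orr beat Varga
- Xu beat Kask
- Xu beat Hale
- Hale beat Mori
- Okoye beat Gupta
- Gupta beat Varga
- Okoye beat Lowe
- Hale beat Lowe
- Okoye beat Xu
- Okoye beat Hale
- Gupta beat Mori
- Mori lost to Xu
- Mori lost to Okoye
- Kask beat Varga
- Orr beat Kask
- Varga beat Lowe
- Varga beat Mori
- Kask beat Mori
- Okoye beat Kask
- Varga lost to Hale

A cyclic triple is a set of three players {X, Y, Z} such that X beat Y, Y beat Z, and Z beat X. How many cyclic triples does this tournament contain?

8

Win totals: Xu 6, Varga 3, Orr 4, Lowe 1, Mori 1, Kask 3, Hale 6, Okoye 8, Gupta 4.
A player with w wins dominates both others in C(w,2) triples; summing gives 15 + 3 + 6 + 0 + 0 + 3 + 15 + 28 + 6 = 76 transitive triples.
Total triples C(9,3) = 84, so cyclic triples = 84 − 76 = 8.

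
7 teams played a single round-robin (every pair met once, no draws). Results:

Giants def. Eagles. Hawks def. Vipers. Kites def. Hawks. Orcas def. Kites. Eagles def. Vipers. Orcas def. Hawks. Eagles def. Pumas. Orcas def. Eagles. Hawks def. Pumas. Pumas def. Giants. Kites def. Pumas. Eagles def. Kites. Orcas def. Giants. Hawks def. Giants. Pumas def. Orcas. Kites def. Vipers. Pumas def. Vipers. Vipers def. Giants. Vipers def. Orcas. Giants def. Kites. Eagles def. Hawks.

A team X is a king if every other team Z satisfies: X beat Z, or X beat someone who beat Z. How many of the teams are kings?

Eagles reaches everyone (king).
Kites cannot reach Eagles in two steps.
Hawks reaches everyone (king).
Vipers cannot reach Pumas in two steps.
Pumas reaches everyone (king).
Orcas reaches everyone (king).
Giants cannot reach Orcas in two steps.
Kings: Eagles, Hawks, Pumas, Orcas — 4.

4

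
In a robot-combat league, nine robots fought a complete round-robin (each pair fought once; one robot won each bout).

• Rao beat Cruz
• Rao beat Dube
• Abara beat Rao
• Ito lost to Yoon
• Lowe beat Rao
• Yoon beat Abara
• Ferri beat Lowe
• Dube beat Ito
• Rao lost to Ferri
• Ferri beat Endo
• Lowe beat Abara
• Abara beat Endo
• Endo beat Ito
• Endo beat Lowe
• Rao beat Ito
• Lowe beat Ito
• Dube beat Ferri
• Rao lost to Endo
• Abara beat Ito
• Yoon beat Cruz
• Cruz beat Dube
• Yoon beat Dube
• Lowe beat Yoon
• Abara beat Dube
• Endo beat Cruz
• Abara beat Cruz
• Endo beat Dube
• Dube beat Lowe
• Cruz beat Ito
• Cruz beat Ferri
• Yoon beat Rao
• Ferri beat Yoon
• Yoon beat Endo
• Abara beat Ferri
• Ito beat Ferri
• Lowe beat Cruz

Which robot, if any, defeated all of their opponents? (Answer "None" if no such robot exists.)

Highest win total is Yoon with 6 (out of 8 possible).
Yoon lost to Lowe, Ferri, so no robot went undefeated.

None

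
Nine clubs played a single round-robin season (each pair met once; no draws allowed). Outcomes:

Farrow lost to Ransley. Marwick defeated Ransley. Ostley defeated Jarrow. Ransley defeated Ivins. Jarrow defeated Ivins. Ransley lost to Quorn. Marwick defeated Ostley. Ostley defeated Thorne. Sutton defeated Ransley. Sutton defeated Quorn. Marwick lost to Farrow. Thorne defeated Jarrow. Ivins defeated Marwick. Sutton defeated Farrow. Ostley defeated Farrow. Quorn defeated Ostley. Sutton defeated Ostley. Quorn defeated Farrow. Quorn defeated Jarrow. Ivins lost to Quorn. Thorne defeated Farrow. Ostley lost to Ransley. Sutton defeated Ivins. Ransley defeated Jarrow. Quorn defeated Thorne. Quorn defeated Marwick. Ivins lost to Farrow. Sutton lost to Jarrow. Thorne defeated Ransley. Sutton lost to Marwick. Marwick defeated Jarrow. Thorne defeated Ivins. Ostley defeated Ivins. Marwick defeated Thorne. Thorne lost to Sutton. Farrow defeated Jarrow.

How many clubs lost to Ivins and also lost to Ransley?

Ivins beat: Marwick.
Ransley beat: Farrow, Ostley, Jarrow, Ivins.
No one was beaten by both.

0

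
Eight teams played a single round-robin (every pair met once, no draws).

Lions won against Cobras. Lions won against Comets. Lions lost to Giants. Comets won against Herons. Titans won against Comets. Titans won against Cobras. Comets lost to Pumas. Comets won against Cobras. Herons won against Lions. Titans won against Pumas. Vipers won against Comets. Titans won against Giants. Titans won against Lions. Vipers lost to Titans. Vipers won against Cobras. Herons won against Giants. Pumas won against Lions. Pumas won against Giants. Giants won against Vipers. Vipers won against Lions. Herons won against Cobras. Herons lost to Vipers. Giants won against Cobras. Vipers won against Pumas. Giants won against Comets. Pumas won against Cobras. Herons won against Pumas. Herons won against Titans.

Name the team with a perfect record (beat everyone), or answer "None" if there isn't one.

Highest win total is Titans with 6 (out of 7 possible).
Titans lost to Herons, so no team went undefeated.

None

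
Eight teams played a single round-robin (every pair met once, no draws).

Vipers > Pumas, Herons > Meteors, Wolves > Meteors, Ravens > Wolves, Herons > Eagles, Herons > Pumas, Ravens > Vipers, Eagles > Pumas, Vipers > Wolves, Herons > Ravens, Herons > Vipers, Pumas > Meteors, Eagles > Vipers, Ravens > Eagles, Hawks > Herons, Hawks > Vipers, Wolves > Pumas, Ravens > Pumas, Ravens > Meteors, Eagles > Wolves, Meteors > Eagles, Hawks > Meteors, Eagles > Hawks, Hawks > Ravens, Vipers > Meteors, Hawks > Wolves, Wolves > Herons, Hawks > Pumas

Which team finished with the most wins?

Win totals: Hawks 6, Meteors 1, Vipers 3, Ravens 5, Wolves 3, Eagles 4, Pumas 1, Herons 5.
Hawks leads with 6 wins (next highest: 5).

Hawks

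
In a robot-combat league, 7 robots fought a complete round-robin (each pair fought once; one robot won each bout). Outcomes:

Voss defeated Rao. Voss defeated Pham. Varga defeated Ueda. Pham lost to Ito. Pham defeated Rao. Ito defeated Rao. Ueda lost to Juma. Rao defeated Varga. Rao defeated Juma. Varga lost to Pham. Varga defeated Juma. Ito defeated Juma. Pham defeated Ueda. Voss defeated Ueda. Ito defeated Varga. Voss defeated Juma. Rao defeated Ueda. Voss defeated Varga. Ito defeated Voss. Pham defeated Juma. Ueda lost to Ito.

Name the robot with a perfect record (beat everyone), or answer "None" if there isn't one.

Ito

Ito has 6 wins out of 6 opponents — a perfect record.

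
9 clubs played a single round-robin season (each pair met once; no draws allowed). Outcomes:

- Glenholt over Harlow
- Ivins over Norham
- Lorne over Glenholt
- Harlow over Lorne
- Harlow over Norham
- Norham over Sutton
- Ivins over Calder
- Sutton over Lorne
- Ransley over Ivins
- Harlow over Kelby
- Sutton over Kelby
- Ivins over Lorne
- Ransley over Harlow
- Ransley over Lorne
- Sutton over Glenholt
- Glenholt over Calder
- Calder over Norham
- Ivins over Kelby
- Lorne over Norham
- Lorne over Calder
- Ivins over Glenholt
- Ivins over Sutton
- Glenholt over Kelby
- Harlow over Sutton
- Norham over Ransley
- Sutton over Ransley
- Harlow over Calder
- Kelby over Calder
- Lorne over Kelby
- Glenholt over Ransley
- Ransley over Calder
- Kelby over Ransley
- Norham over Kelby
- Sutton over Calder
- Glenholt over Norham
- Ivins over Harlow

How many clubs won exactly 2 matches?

Win totals: Ivins 7, Sutton 5, Lorne 4, Glenholt 5, Kelby 2, Calder 1, Ransley 4, Harlow 5, Norham 3.
Exactly 2: Kelby — 1 club.

1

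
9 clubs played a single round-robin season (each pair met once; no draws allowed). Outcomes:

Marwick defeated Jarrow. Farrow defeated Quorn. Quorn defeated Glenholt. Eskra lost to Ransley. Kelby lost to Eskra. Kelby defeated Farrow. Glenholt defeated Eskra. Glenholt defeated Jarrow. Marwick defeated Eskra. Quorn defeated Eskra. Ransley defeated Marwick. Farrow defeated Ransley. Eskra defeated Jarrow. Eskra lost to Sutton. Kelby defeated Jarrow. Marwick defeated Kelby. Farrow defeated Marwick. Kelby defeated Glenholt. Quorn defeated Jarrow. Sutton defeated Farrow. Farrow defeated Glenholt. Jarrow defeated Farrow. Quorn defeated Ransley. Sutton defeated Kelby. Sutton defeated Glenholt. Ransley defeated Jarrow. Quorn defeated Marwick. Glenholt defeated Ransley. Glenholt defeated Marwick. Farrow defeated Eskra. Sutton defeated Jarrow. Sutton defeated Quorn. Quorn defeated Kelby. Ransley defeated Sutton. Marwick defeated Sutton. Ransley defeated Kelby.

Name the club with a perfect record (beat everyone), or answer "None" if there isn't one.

None

Highest win total is Sutton with 6 (out of 8 possible).
Sutton lost to Marwick, Ransley, so no club went undefeated.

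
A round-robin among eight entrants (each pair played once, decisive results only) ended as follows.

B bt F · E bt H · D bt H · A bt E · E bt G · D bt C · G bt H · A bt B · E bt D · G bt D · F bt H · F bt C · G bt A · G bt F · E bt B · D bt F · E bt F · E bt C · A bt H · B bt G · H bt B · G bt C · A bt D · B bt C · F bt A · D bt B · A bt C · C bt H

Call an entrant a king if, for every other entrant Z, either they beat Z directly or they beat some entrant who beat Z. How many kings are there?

3

A reaches everyone (king).
B cannot reach E in two steps.
C cannot reach A, D, E, F, G in two steps.
D cannot reach E in two steps.
E reaches everyone (king).
F cannot reach G in two steps.
G reaches everyone (king).
H cannot reach A, D, E in two steps.
Kings: A, E, G — 3.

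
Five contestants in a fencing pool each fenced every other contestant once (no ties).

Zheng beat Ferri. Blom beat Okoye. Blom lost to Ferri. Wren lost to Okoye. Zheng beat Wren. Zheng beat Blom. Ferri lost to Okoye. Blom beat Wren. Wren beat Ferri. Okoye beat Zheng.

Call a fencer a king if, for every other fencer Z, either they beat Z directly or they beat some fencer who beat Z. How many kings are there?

Zheng reaches everyone (king).
Wren cannot reach Zheng, Okoye in two steps.
Okoye reaches everyone (king).
Blom reaches everyone (king).
Ferri cannot reach Zheng in two steps.
Kings: Zheng, Okoye, Blom — 3.

3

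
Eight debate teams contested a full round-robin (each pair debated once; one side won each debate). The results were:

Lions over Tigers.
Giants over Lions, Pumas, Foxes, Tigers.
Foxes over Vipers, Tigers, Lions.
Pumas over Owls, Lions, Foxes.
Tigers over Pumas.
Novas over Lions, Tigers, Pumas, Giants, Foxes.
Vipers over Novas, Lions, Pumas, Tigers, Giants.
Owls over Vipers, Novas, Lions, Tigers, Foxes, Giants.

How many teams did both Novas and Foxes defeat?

Novas beat: Pumas, Tigers, Foxes, Lions, Giants.
Foxes beat: Tigers, Vipers, Lions.
Both beat: Tigers, Lions — 2.

2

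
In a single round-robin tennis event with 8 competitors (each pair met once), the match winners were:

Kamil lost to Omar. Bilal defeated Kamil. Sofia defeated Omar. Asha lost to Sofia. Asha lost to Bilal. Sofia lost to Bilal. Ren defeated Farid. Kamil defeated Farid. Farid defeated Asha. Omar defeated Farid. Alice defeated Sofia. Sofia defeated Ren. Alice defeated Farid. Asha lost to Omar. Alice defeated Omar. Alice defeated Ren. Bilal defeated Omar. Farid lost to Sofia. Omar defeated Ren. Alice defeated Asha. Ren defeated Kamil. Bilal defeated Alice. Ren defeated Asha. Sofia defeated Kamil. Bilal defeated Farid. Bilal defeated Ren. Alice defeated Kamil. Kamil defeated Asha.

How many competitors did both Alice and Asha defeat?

0

Alice beat: Sofia, Kamil, Omar, Ren, Asha, Farid.
Asha beat: no one.
No one was beaten by both.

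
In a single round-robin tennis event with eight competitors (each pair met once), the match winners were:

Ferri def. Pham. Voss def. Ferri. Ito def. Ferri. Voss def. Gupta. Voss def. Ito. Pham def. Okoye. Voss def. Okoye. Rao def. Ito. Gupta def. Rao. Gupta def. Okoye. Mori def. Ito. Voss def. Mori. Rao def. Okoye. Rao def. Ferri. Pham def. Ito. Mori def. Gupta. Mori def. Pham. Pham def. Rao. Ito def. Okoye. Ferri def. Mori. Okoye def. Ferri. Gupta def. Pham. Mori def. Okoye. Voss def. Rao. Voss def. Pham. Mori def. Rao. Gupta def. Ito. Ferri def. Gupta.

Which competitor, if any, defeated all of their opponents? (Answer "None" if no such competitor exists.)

Voss has 7 wins out of 7 opponents — a perfect record.

Voss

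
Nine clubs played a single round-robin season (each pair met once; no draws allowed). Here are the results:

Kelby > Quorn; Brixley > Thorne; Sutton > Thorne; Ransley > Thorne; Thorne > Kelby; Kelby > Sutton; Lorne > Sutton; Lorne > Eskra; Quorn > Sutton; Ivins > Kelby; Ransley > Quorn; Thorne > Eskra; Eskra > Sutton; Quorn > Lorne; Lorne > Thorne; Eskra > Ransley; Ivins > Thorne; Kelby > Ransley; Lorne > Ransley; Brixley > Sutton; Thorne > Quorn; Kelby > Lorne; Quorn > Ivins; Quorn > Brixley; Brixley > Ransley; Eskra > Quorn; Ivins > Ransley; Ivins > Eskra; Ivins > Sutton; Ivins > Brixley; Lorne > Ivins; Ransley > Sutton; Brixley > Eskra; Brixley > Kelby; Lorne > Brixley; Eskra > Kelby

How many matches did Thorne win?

3

Thorne's results: beat Kelby, Quorn, Eskra; lost to Lorne, Ivins, Brixley, Sutton, Ransley.
That is 3 wins.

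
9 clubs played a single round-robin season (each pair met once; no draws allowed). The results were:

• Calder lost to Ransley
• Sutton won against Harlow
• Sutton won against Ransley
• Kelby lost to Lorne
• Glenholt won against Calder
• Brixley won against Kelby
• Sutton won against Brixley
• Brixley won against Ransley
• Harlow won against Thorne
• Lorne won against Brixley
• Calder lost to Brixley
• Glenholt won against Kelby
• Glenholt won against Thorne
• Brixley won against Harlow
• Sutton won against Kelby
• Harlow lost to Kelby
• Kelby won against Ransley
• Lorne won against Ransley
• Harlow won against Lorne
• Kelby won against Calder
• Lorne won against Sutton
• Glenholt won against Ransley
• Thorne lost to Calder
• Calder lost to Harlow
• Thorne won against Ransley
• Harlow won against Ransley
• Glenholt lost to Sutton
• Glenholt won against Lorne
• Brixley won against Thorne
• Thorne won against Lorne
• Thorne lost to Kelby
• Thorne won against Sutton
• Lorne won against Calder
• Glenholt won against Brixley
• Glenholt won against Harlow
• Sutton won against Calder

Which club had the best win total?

Glenholt

Win totals: Kelby 4, Harlow 4, Thorne 3, Calder 1, Glenholt 7, Ransley 1, Lorne 5, Sutton 6, Brixley 5.
Glenholt leads with 7 wins (next highest: 6).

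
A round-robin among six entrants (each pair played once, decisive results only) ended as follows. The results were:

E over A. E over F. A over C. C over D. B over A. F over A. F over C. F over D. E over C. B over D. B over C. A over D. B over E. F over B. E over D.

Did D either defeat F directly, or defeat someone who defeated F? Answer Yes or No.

D did not beat F directly.
D beat no one, so there is no intermediate entrant.

No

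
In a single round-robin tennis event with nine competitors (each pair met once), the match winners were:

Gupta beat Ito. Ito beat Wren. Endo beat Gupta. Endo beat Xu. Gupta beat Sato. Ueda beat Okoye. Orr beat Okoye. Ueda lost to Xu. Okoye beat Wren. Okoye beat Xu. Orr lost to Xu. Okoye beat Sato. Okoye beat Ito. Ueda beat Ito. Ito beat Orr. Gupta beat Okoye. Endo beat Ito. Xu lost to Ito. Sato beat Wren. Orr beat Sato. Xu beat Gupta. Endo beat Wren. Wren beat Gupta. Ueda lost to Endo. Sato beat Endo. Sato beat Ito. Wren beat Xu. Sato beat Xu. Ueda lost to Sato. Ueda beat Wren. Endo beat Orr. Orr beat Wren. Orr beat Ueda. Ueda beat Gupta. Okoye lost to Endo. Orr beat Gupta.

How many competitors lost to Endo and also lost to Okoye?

3

Endo beat: Ueda, Ito, Okoye, Xu, Wren, Gupta, Orr.
Okoye beat: Ito, Xu, Sato, Wren.
Both beat: Ito, Xu, Wren — 3.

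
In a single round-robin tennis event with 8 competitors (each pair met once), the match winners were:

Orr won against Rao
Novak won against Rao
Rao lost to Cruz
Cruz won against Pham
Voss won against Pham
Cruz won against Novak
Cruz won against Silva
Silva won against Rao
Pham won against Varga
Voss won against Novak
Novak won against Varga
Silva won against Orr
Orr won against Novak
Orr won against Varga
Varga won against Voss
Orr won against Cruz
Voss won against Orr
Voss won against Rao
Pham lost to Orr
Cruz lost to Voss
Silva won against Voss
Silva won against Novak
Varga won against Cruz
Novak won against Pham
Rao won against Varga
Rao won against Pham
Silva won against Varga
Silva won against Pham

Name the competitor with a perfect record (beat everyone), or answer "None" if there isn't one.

None

Highest win total is Silva with 6 (out of 7 possible).
Silva lost to Cruz, so no competitor went undefeated.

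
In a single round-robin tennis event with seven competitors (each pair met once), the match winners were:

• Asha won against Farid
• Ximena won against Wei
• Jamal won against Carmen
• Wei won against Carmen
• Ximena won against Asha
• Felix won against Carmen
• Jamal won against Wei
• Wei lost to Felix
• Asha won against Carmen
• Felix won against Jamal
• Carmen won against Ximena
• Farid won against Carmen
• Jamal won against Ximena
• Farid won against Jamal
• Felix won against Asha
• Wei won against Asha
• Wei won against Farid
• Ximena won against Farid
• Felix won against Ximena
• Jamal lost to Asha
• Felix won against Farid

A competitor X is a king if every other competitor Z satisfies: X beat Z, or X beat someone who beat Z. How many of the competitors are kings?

Farid cannot reach Felix, Asha in two steps.
Jamal cannot reach Felix in two steps.
Ximena cannot reach Felix in two steps.
Wei cannot reach Felix in two steps.
Carmen cannot reach Jamal, Felix in two steps.
Felix reaches everyone (king).
Asha cannot reach Felix in two steps.
Kings: Felix — 1.

1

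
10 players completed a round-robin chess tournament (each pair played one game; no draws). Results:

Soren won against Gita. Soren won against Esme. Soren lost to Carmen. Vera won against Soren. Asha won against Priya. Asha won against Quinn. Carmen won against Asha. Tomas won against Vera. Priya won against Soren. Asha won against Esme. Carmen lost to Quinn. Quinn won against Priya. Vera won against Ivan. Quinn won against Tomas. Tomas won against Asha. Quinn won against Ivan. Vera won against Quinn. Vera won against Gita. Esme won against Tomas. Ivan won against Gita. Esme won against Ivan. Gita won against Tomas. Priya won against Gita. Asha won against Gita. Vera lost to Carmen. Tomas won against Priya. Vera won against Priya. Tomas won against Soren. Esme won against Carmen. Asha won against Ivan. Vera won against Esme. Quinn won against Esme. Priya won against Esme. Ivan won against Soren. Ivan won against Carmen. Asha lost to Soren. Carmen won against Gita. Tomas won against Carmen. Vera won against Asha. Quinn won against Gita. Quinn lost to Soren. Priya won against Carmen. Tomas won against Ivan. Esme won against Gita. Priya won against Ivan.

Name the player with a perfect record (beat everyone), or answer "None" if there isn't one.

None

Highest win total is Vera with 7 (out of 9 possible).
Vera lost to Tomas, Carmen, so no player went undefeated.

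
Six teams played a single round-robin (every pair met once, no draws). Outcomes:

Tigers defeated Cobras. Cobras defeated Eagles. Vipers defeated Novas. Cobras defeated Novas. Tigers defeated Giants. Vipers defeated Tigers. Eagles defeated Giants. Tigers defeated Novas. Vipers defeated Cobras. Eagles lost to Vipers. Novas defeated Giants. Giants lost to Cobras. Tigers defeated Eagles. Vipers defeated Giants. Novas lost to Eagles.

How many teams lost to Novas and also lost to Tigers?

Novas beat: Giants.
Tigers beat: Cobras, Novas, Giants, Eagles.
Both beat: Giants — 1.

1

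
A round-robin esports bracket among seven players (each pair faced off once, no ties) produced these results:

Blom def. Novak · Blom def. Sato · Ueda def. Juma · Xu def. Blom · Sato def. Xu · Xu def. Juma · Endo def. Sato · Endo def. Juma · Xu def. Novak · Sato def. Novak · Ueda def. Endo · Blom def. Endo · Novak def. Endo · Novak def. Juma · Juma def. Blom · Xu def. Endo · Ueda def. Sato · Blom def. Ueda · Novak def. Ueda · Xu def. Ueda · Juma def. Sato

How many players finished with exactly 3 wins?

Win totals: Xu 5, Blom 4, Novak 3, Sato 2, Juma 2, Endo 2, Ueda 3.
Exactly 3: Novak, Ueda — 2 players.

2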